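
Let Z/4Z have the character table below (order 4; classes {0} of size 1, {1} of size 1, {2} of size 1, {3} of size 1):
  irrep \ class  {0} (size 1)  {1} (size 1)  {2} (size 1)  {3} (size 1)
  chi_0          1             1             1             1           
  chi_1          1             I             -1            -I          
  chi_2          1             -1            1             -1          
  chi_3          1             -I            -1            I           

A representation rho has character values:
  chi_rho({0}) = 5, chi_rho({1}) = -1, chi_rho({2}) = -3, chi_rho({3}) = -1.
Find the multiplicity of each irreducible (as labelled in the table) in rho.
Multiplicities: chi_0: 0, chi_1: 2, chi_2: 1, chi_3: 2.

Working: Use <chi_rho, chi> = (1/|G|) sum_C |C| * chi_rho(C) * conj(chi(C)) with |G| = 4 for each irreducible chi in the table:
  <chi_rho, chi_0> = (1/4)[1*(5)*conj(1) + 1*(-1)*conj(1) + 1*(-3)*conj(1) + 1*(-1)*conj(1)]
      = (1/4)[(5) + (-1) + (-3) + (-1)] = 0/4 = 0
  <chi_rho, chi_1> = (1/4)[1*(5)*conj(1) + 1*(-1)*conj(I) + 1*(-3)*conj(-1) + 1*(-1)*conj(-I)]
      = (1/4)[(5) + (I) + (3) + (-I)] = 8/4 = 2
  <chi_rho, chi_2> = (1/4)[1*(5)*conj(1) + 1*(-1)*conj(-1) + 1*(-3)*conj(1) + 1*(-1)*conj(-1)]
      = (1/4)[(5) + (1) + (-3) + (1)] = 4/4 = 1
  <chi_rho, chi_3> = (1/4)[1*(5)*conj(1) + 1*(-1)*conj(-I) + 1*(-3)*conj(-1) + 1*(-1)*conj(I)]
      = (1/4)[(5) + (-I) + (3) + (I)] = 8/4 = 2
(Exp terms are combined using exp(i*s)*conj(exp(i*t)) = exp(i*(s-t)), and sums of them are collapsed using the identity that for every m > 1 the m distinct m-th roots of unity sum to 0, e.g. 1 + exp(2*I*pi/3) + exp(-2*I*pi/3) = 0.)
Dimension check: dim(rho) = sum (mult * dim) = 0*1 + 2*1 + 1*1 + 2*1 = 5 = chi_rho(e) = 5.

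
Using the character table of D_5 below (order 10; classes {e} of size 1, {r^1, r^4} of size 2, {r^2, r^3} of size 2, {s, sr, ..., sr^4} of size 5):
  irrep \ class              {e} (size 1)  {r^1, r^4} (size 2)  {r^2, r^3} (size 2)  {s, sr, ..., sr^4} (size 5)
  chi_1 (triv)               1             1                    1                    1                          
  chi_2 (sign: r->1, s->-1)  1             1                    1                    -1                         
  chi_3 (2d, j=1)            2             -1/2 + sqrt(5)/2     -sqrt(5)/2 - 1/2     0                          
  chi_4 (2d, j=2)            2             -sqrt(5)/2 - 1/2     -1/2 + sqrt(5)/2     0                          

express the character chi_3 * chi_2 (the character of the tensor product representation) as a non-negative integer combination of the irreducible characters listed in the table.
chi_3 tensor chi_2 = chi_3 (all other irreducibles have multiplicity 0).

Why: The character of a tensor product is the pointwise product (chi_3 * chi_2)(C) = chi_3(C) * chi_2(C):
  {e}: (2)*(1), {r^1, r^4}: (-1/2 + sqrt(5)/2)*(1), {r^2, r^3}: (-sqrt(5)/2 - 1/2)*(1), {s, sr, ..., sr^4}: (0)*(-1)
so (chi_3 * chi_2) takes values
  {e} -> 2, {r^1, r^4} -> -1/2 + sqrt(5)/2, {r^2, r^3} -> -sqrt(5)/2 - 1/2, {s, sr, ..., sr^4} -> 0.
Now take the inner product of this character with each irreducible chi from the table, <chi_3*chi_2, chi> = (1/10) sum_C |C| (chi_3*chi_2)(C) conj(chi(C)):
  <chi_3*chi_2, chi_1> = (1/10)[1*(2)*conj(1) + 2*(-1/2 + sqrt(5)/2)*conj(1) + 2*(-sqrt(5)/2 - 1/2)*conj(1) + 5*(0)*conj(1)]
      = (1/10)[(2) + (-1 + sqrt(5)) + (-sqrt(5) - 1) + (0)] = 0/10 = 0
  <chi_3*chi_2, chi_2> = (1/10)[1*(2)*conj(1) + 2*(-1/2 + sqrt(5)/2)*conj(1) + 2*(-sqrt(5)/2 - 1/2)*conj(1) + 5*(0)*conj(-1)]
      = (1/10)[(2) + (-1 + sqrt(5)) + (-sqrt(5) - 1) + (0)] = 0/10 = 0
  <chi_3*chi_2, chi_3> = (1/10)[1*(2)*conj(2) + 2*(-1/2 + sqrt(5)/2)*conj(-1/2 + sqrt(5)/2) + 2*(-sqrt(5)/2 - 1/2)*conj(-sqrt(5)/2 - 1/2) + 5*(0)*conj(0)]
      = (1/10)[(4) + (3 - sqrt(5)) + (sqrt(5) + 3) + (0)] = 10/10 = 1
  <chi_3*chi_2, chi_4> = (1/10)[1*(2)*conj(2) + 2*(-1/2 + sqrt(5)/2)*conj(-sqrt(5)/2 - 1/2) + 2*(-sqrt(5)/2 - 1/2)*conj(-1/2 + sqrt(5)/2) + 5*(0)*conj(0)]
      = (1/10)[(4) + (-2) + (-2) + (0)] = 0/10 = 0
Hence the multiplicities are chi_3: 1. Dimension check: dim(chi_3)*dim(chi_2) = 2*1 = 2 and sum (mult * dim) = 1*2 = 2.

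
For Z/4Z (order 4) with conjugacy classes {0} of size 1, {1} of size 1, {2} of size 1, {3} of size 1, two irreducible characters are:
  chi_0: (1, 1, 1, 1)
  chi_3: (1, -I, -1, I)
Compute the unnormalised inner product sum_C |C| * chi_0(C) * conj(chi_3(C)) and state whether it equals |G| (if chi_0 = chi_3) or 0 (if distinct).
Sum = 0; so <chi_0, chi_3> = 0 (distinct irreducibles are orthogonal).

Details: Compute term by term over conjugacy classes (|C| * chi_0(C) * conj(chi_3(C))):
  1*(1)*conj(1) + 1*(1)*conj(-I) + 1*(1)*conj(-1) + 1*(1)*conj(I)
  = (1) + (I) + (-1) + (-I)
  = 0.
(Exp terms are combined using exp(i*s)*conj(exp(i*t)) = exp(i*(s-t)), and sums of them are collapsed using the identity that for every m > 1 the m distinct m-th roots of unity sum to 0, e.g. 1 + exp(2*I*pi/3) + exp(-2*I*pi/3) = 0.)
Dividing by |G| = 4 gives 0/4 = 0, matching the row-orthogonality relation <chi_0, chi_3> = [chi_0 = chi_3].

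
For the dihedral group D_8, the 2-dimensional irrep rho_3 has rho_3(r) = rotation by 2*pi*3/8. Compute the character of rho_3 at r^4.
chi_{rho_3}(r^4) = 2*cos(2*pi*3*4/8) = -2

Reasoning: rho_3(r^4) is rotation by angle 2*pi*3*4/8, whose trace is 2*cos(2*pi*3*4/8) = -2.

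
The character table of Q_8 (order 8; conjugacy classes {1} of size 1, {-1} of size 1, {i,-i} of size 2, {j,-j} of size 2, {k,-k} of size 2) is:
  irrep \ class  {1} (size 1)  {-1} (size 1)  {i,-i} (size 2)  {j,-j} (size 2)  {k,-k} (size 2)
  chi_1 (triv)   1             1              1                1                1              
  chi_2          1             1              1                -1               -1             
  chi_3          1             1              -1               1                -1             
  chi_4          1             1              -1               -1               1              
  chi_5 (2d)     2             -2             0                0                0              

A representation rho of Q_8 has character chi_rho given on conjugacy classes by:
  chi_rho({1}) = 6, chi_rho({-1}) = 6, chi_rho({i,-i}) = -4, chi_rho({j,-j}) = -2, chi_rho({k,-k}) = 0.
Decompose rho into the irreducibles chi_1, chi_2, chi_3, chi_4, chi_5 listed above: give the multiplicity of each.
Multiplicities: chi_1: 0, chi_2: 1, chi_3: 2, chi_4: 3, chi_5: 0.

Justification: Use <chi_rho, chi> = (1/|G|) sum_C |C| * chi_rho(C) * conj(chi(C)) with |G| = 8 for each irreducible chi in the table:
  <chi_rho, chi_1> = (1/8)[1*(6)*conj(1) + 1*(6)*conj(1) + 2*(-4)*conj(1) + 2*(-2)*conj(1) + 2*(0)*conj(1)]
      = (1/8)[(6) + (6) + (-8) + (-4) + (0)] = 0/8 = 0
  <chi_rho, chi_2> = (1/8)[1*(6)*conj(1) + 1*(6)*conj(1) + 2*(-4)*conj(1) + 2*(-2)*conj(-1) + 2*(0)*conj(-1)]
      = (1/8)[(6) + (6) + (-8) + (4) + (0)] = 8/8 = 1
  <chi_rho, chi_3> = (1/8)[1*(6)*conj(1) + 1*(6)*conj(1) + 2*(-4)*conj(-1) + 2*(-2)*conj(1) + 2*(0)*conj(-1)]
      = (1/8)[(6) + (6) + (8) + (-4) + (0)] = 16/8 = 2
  <chi_rho, chi_4> = (1/8)[1*(6)*conj(1) + 1*(6)*conj(1) + 2*(-4)*conj(-1) + 2*(-2)*conj(-1) + 2*(0)*conj(1)]
      = (1/8)[(6) + (6) + (8) + (4) + (0)] = 24/8 = 3
  <chi_rho, chi_5> = (1/8)[1*(6)*conj(2) + 1*(6)*conj(-2) + 2*(-4)*conj(0) + 2*(-2)*conj(0) + 2*(0)*conj(0)]
      = (1/8)[(12) + (-12) + (0) + (0) + (0)] = 0/8 = 0
Dimension check: dim(rho) = sum (mult * dim) = 0*1 + 1*1 + 2*1 + 3*1 + 0*2 = 6 = chi_rho(e) = 6.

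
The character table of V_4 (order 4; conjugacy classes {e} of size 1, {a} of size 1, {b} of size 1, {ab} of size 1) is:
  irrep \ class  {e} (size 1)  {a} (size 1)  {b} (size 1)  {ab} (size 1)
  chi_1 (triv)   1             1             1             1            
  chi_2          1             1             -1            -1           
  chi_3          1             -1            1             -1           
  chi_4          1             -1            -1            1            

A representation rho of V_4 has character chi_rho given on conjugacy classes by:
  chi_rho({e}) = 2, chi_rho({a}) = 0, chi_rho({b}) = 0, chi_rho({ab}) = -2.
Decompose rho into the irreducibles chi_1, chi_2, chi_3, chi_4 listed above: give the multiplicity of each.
Multiplicities: chi_1: 0, chi_2: 1, chi_3: 1, chi_4: 0.

Details: Use <chi_rho, chi> = (1/|G|) sum_C |C| * chi_rho(C) * conj(chi(C)) with |G| = 4 for each irreducible chi in the table:
  <chi_rho, chi_1> = (1/4)[1*(2)*conj(1) + 1*(0)*conj(1) + 1*(0)*conj(1) + 1*(-2)*conj(1)]
      = (1/4)[(2) + (0) + (0) + (-2)] = 0/4 = 0
  <chi_rho, chi_2> = (1/4)[1*(2)*conj(1) + 1*(0)*conj(1) + 1*(0)*conj(-1) + 1*(-2)*conj(-1)]
      = (1/4)[(2) + (0) + (0) + (2)] = 4/4 = 1
  <chi_rho, chi_3> = (1/4)[1*(2)*conj(1) + 1*(0)*conj(-1) + 1*(0)*conj(1) + 1*(-2)*conj(-1)]
      = (1/4)[(2) + (0) + (0) + (2)] = 4/4 = 1
  <chi_rho, chi_4> = (1/4)[1*(2)*conj(1) + 1*(0)*conj(-1) + 1*(0)*conj(-1) + 1*(-2)*conj(1)]
      = (1/4)[(2) + (0) + (0) + (-2)] = 0/4 = 0
Dimension check: dim(rho) = sum (mult * dim) = 0*1 + 1*1 + 1*1 + 0*1 = 2 = chi_rho(e) = 2.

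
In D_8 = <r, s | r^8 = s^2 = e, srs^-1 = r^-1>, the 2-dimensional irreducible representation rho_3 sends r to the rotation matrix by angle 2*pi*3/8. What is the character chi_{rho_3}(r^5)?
chi_{rho_3}(r^5) = 2*cos(2*pi*3*5/8) = sqrt(2)

Proof sketch: rho_3(r^5) is rotation by angle 2*pi*3*5/8, whose trace is 2*cos(2*pi*3*5/8) = sqrt(2).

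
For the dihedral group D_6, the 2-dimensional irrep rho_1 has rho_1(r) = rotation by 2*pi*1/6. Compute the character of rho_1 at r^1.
chi_{rho_1}(r^1) = 2*cos(2*pi*1*1/6) = 1

Proof sketch: rho_1(r^1) is rotation by angle 2*pi*1*1/6, whose trace is 2*cos(2*pi*1*1/6) = 1.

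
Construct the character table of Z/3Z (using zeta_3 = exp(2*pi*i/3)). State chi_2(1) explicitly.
Character table of Z/3Z (irreps indexed chi_0,...,chi_2 with chi_k(m) = zeta_3^(k*m), zeta_3 = exp(2*pi*i/3)):
  irrep \ class  {0} (size 1)  {1} (size 1)    {2} (size 1)  
  chi_0          1             1               1             
  chi_1          1             exp(2*I*pi/3)   exp(-2*I*pi/3)
  chi_2          1             exp(-2*I*pi/3)  exp(2*I*pi/3) 

Spot check: chi_2(1) = zeta_3^(2*1) = zeta_3^2 = exp(-2*I*pi/3).

Solution. Z/3Z is abelian, so all 3 irreducible complex representations are 1-dimensional. They are given by chi_k(m) = zeta_3^(k*m) for k = 0,...,2. Row orthogonality: sum_m chi_k(m) conj(chi_l(m)) = 3 * [k = l].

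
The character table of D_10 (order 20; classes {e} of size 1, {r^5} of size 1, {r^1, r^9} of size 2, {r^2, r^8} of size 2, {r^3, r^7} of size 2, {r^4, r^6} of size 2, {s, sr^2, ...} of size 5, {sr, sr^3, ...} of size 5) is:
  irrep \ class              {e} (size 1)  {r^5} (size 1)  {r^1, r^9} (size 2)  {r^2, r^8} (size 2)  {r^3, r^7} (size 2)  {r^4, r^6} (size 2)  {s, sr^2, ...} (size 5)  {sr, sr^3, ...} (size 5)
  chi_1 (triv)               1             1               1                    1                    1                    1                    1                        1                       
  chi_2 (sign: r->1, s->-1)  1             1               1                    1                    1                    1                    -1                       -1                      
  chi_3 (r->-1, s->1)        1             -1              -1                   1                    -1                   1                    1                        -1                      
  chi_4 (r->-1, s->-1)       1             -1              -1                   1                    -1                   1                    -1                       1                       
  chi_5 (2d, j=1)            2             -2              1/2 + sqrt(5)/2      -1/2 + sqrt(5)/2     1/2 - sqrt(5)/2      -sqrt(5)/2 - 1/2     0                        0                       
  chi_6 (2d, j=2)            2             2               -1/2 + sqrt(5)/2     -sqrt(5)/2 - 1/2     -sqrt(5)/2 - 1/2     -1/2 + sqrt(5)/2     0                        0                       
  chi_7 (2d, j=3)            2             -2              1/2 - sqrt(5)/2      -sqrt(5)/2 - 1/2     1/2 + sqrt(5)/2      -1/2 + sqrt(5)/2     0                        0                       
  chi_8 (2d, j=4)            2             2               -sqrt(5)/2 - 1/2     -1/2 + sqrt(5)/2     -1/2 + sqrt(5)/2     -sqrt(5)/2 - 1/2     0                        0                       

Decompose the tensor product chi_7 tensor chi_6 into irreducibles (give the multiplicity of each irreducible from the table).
chi_7 tensor chi_6 = chi_3 + chi_4 + chi_5 (all other irreducibles have multiplicity 0).

Why: The character of a tensor product is the pointwise product (chi_7 * chi_6)(C) = chi_7(C) * chi_6(C):
  {e}: (2)*(2), {r^5}: (-2)*(2), {r^1, r^9}: (1/2 - sqrt(5)/2)*(-1/2 + sqrt(5)/2), {r^2, r^8}: (-sqrt(5)/2 - 1/2)*(-sqrt(5)/2 - 1/2), {r^3, r^7}: (1/2 + sqrt(5)/2)*(-sqrt(5)/2 - 1/2), {r^4, r^6}: (-1/2 + sqrt(5)/2)*(-1/2 + sqrt(5)/2), {s, sr^2, ...}: (0)*(0), {sr, sr^3, ...}: (0)*(0)
so (chi_7 * chi_6) takes values
  {e} -> 4, {r^5} -> -4, {r^1, r^9} -> -3/2 + sqrt(5)/2, {r^2, r^8} -> sqrt(5)/2 + 3/2, {r^3, r^7} -> -3/2 - sqrt(5)/2, {r^4, r^6} -> 3/2 - sqrt(5)/2, {s, sr^2, ...} -> 0, {sr, sr^3, ...} -> 0.
Now take the inner product of this character with each irreducible chi from the table, <chi_7*chi_6, chi> = (1/20) sum_C |C| (chi_7*chi_6)(C) conj(chi(C)):
  <chi_7*chi_6, chi_1> = (1/20)[1*(4)*conj(1) + 1*(-4)*conj(1) + 2*(-3/2 + sqrt(5)/2)*conj(1) + 2*(sqrt(5)/2 + 3/2)*conj(1) + 2*(-3/2 - sqrt(5)/2)*conj(1) + 2*(3/2 - sqrt(5)/2)*conj(1) + 5*(0)*conj(1) + 5*(0)*conj(1)]
      = (1/20)[(4) + (-4) + (-3 + sqrt(5)) + (sqrt(5) + 3) + (-3 - sqrt(5)) + (3 - sqrt(5)) + (0) + (0)] = 0/20 = 0
  <chi_7*chi_6, chi_2> = (1/20)[1*(4)*conj(1) + 1*(-4)*conj(1) + 2*(-3/2 + sqrt(5)/2)*conj(1) + 2*(sqrt(5)/2 + 3/2)*conj(1) + 2*(-3/2 - sqrt(5)/2)*conj(1) + 2*(3/2 - sqrt(5)/2)*conj(1) + 5*(0)*conj(-1) + 5*(0)*conj(-1)]
      = (1/20)[(4) + (-4) + (-3 + sqrt(5)) + (sqrt(5) + 3) + (-3 - sqrt(5)) + (3 - sqrt(5)) + (0) + (0)] = 0/20 = 0
  <chi_7*chi_6, chi_3> = (1/20)[1*(4)*conj(1) + 1*(-4)*conj(-1) + 2*(-3/2 + sqrt(5)/2)*conj(-1) + 2*(sqrt(5)/2 + 3/2)*conj(1) + 2*(-3/2 - sqrt(5)/2)*conj(-1) + 2*(3/2 - sqrt(5)/2)*conj(1) + 5*(0)*conj(1) + 5*(0)*conj(-1)]
      = (1/20)[(4) + (4) + (3 - sqrt(5)) + (sqrt(5) + 3) + (sqrt(5) + 3) + (3 - sqrt(5)) + (0) + (0)] = 20/20 = 1
  <chi_7*chi_6, chi_4> = (1/20)[1*(4)*conj(1) + 1*(-4)*conj(-1) + 2*(-3/2 + sqrt(5)/2)*conj(-1) + 2*(sqrt(5)/2 + 3/2)*conj(1) + 2*(-3/2 - sqrt(5)/2)*conj(-1) + 2*(3/2 - sqrt(5)/2)*conj(1) + 5*(0)*conj(-1) + 5*(0)*conj(1)]
      = (1/20)[(4) + (4) + (3 - sqrt(5)) + (sqrt(5) + 3) + (sqrt(5) + 3) + (3 - sqrt(5)) + (0) + (0)] = 20/20 = 1
  <chi_7*chi_6, chi_5> = (1/20)[1*(4)*conj(2) + 1*(-4)*conj(-2) + 2*(-3/2 + sqrt(5)/2)*conj(1/2 + sqrt(5)/2) + 2*(sqrt(5)/2 + 3/2)*conj(-1/2 + sqrt(5)/2) + 2*(-3/2 - sqrt(5)/2)*conj(1/2 - sqrt(5)/2) + 2*(3/2 - sqrt(5)/2)*conj(-sqrt(5)/2 - 1/2) + 5*(0)*conj(0) + 5*(0)*conj(0)]
      = (1/20)[(8) + (8) + (1 - sqrt(5)) + (1 + sqrt(5)) + (1 + sqrt(5)) + (1 - sqrt(5)) + (0) + (0)] = 20/20 = 1
  <chi_7*chi_6, chi_6> = (1/20)[1*(4)*conj(2) + 1*(-4)*conj(2) + 2*(-3/2 + sqrt(5)/2)*conj(-1/2 + sqrt(5)/2) + 2*(sqrt(5)/2 + 3/2)*conj(-sqrt(5)/2 - 1/2) + 2*(-3/2 - sqrt(5)/2)*conj(-sqrt(5)/2 - 1/2) + 2*(3/2 - sqrt(5)/2)*conj(-1/2 + sqrt(5)/2) + 5*(0)*conj(0) + 5*(0)*conj(0)]
      = (1/20)[(8) + (-8) + (4 - 2*sqrt(5)) + (-2*sqrt(5) - 4) + (4 + 2*sqrt(5)) + (-4 + 2*sqrt(5)) + (0) + (0)] = 0/20 = 0
  <chi_7*chi_6, chi_7> = (1/20)[1*(4)*conj(2) + 1*(-4)*conj(-2) + 2*(-3/2 + sqrt(5)/2)*conj(1/2 - sqrt(5)/2) + 2*(sqrt(5)/2 + 3/2)*conj(-sqrt(5)/2 - 1/2) + 2*(-3/2 - sqrt(5)/2)*conj(1/2 + sqrt(5)/2) + 2*(3/2 - sqrt(5)/2)*conj(-1/2 + sqrt(5)/2) + 5*(0)*conj(0) + 5*(0)*conj(0)]
      = (1/20)[(8) + (8) + (-4 + 2*sqrt(5)) + (-2*sqrt(5) - 4) + (-2*sqrt(5) - 4) + (-4 + 2*sqrt(5)) + (0) + (0)] = 0/20 = 0
  <chi_7*chi_6, chi_8> = (1/20)[1*(4)*conj(2) + 1*(-4)*conj(2) + 2*(-3/2 + sqrt(5)/2)*conj(-sqrt(5)/2 - 1/2) + 2*(sqrt(5)/2 + 3/2)*conj(-1/2 + sqrt(5)/2) + 2*(-3/2 - sqrt(5)/2)*conj(-1/2 + sqrt(5)/2) + 2*(3/2 - sqrt(5)/2)*conj(-sqrt(5)/2 - 1/2) + 5*(0)*conj(0) + 5*(0)*conj(0)]
      = (1/20)[(8) + (-8) + (-1 + sqrt(5)) + (1 + sqrt(5)) + (-sqrt(5) - 1) + (1 - sqrt(5)) + (0) + (0)] = 0/20 = 0
Hence the multiplicities are chi_3: 1, chi_4: 1, chi_5: 1. Dimension check: dim(chi_7)*dim(chi_6) = 2*2 = 4 and sum (mult * dim) = 1*1 + 1*1 + 1*2 = 4.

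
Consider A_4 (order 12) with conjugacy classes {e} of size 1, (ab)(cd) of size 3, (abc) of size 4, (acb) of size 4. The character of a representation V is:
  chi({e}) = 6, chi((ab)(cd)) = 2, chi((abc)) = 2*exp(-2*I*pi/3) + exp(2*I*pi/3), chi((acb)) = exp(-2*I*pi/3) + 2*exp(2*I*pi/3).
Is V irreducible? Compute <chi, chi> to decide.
Not irreducible (reducible): <chi, chi> = 6 > 1.

Solution. <chi, chi> = (1/|G|) sum_C |C| * |chi(C)|^2 = (1/12)[1*|6|^2 + 3*|2|^2 + 4*|2*exp(-2*I*pi/3) + exp(2*I*pi/3)|^2 + 4*|exp(-2*I*pi/3) + 2*exp(2*I*pi/3)|^2]
  = (1/12)[(36) + (12) + (12) + (12)] = 72/12 = 6.
(Exp terms are combined using exp(i*s)*conj(exp(i*t)) = exp(i*(s-t)), and sums of them are collapsed using the identity that for every m > 1 the m distinct m-th roots of unity sum to 0, e.g. 1 + exp(2*I*pi/3) + exp(-2*I*pi/3) = 0.)
A character is irreducible iff <chi, chi> = 1, so this representation is reducible.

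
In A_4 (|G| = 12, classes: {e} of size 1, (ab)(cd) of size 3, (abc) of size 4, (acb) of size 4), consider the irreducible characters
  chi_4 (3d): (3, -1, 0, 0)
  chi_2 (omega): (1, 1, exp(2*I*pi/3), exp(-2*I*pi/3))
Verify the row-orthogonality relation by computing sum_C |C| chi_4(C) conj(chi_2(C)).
Sum = 0; so <chi_4, chi_2> = 0 (distinct irreducibles are orthogonal).

Solution. Compute term by term over conjugacy classes (|C| * chi_4(C) * conj(chi_2(C))):
  1*(3)*conj(1) + 3*(-1)*conj(1) + 4*(0)*conj(exp(2*I*pi/3)) + 4*(0)*conj(exp(-2*I*pi/3))
  = (3) + (-3) + (0) + (0)
  = 0.
(Exp terms are combined using exp(i*s)*conj(exp(i*t)) = exp(i*(s-t)), and sums of them are collapsed using the identity that for every m > 1 the m distinct m-th roots of unity sum to 0, e.g. 1 + exp(2*I*pi/3) + exp(-2*I*pi/3) = 0.)
Dividing by |G| = 12 gives 0/12 = 0, matching the row-orthogonality relation <chi_4, chi_2> = [chi_4 = chi_2].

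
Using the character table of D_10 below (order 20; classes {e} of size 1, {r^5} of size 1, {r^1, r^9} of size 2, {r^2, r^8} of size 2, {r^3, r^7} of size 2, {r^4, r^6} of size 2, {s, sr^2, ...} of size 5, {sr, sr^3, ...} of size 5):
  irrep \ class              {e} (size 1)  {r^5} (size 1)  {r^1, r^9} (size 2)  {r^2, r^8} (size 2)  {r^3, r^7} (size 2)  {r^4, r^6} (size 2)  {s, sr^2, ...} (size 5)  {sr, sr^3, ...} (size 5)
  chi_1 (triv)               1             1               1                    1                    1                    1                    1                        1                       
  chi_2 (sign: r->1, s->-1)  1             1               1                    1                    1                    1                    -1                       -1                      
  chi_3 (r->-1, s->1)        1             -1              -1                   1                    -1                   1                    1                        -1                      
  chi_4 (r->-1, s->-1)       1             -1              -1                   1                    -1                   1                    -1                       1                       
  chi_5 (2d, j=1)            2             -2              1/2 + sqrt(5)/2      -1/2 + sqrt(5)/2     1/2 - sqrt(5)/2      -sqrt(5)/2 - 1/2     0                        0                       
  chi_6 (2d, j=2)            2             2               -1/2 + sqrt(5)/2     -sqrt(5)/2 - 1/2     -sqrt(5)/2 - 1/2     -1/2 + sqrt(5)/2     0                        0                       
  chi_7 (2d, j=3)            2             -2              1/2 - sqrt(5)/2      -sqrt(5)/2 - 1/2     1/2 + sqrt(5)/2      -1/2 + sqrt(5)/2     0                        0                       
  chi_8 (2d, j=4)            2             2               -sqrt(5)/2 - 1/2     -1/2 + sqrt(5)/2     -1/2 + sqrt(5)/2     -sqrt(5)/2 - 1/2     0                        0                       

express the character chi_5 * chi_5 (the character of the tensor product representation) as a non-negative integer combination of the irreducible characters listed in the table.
chi_5 tensor chi_5 = chi_1 + chi_2 + chi_6 (all other irreducibles have multiplicity 0).

Reasoning: The character of a tensor product is the pointwise product (chi_5 * chi_5)(C) = chi_5(C) * chi_5(C):
  {e}: (2)*(2), {r^5}: (-2)*(-2), {r^1, r^9}: (1/2 + sqrt(5)/2)*(1/2 + sqrt(5)/2), {r^2, r^8}: (-1/2 + sqrt(5)/2)*(-1/2 + sqrt(5)/2), {r^3, r^7}: (1/2 - sqrt(5)/2)*(1/2 - sqrt(5)/2), {r^4, r^6}: (-sqrt(5)/2 - 1/2)*(-sqrt(5)/2 - 1/2), {s, sr^2, ...}: (0)*(0), {sr, sr^3, ...}: (0)*(0)
so (chi_5 * chi_5) takes values
  {e} -> 4, {r^5} -> 4, {r^1, r^9} -> sqrt(5)/2 + 3/2, {r^2, r^8} -> 3/2 - sqrt(5)/2, {r^3, r^7} -> 3/2 - sqrt(5)/2, {r^4, r^6} -> sqrt(5)/2 + 3/2, {s, sr^2, ...} -> 0, {sr, sr^3, ...} -> 0.
Now take the inner product of this character with each irreducible chi from the table, <chi_5*chi_5, chi> = (1/20) sum_C |C| (chi_5*chi_5)(C) conj(chi(C)):
  <chi_5*chi_5, chi_1> = (1/20)[1*(4)*conj(1) + 1*(4)*conj(1) + 2*(sqrt(5)/2 + 3/2)*conj(1) + 2*(3/2 - sqrt(5)/2)*conj(1) + 2*(3/2 - sqrt(5)/2)*conj(1) + 2*(sqrt(5)/2 + 3/2)*conj(1) + 5*(0)*conj(1) + 5*(0)*conj(1)]
      = (1/20)[(4) + (4) + (sqrt(5) + 3) + (3 - sqrt(5)) + (3 - sqrt(5)) + (sqrt(5) + 3) + (0) + (0)] = 20/20 = 1
  <chi_5*chi_5, chi_2> = (1/20)[1*(4)*conj(1) + 1*(4)*conj(1) + 2*(sqrt(5)/2 + 3/2)*conj(1) + 2*(3/2 - sqrt(5)/2)*conj(1) + 2*(3/2 - sqrt(5)/2)*conj(1) + 2*(sqrt(5)/2 + 3/2)*conj(1) + 5*(0)*conj(-1) + 5*(0)*conj(-1)]
      = (1/20)[(4) + (4) + (sqrt(5) + 3) + (3 - sqrt(5)) + (3 - sqrt(5)) + (sqrt(5) + 3) + (0) + (0)] = 20/20 = 1
  <chi_5*chi_5, chi_3> = (1/20)[1*(4)*conj(1) + 1*(4)*conj(-1) + 2*(sqrt(5)/2 + 3/2)*conj(-1) + 2*(3/2 - sqrt(5)/2)*conj(1) + 2*(3/2 - sqrt(5)/2)*conj(-1) + 2*(sqrt(5)/2 + 3/2)*conj(1) + 5*(0)*conj(1) + 5*(0)*conj(-1)]
      = (1/20)[(4) + (-4) + (-3 - sqrt(5)) + (3 - sqrt(5)) + (-3 + sqrt(5)) + (sqrt(5) + 3) + (0) + (0)] = 0/20 = 0
  <chi_5*chi_5, chi_4> = (1/20)[1*(4)*conj(1) + 1*(4)*conj(-1) + 2*(sqrt(5)/2 + 3/2)*conj(-1) + 2*(3/2 - sqrt(5)/2)*conj(1) + 2*(3/2 - sqrt(5)/2)*conj(-1) + 2*(sqrt(5)/2 + 3/2)*conj(1) + 5*(0)*conj(-1) + 5*(0)*conj(1)]
      = (1/20)[(4) + (-4) + (-3 - sqrt(5)) + (3 - sqrt(5)) + (-3 + sqrt(5)) + (sqrt(5) + 3) + (0) + (0)] = 0/20 = 0
  <chi_5*chi_5, chi_5> = (1/20)[1*(4)*conj(2) + 1*(4)*conj(-2) + 2*(sqrt(5)/2 + 3/2)*conj(1/2 + sqrt(5)/2) + 2*(3/2 - sqrt(5)/2)*conj(-1/2 + sqrt(5)/2) + 2*(3/2 - sqrt(5)/2)*conj(1/2 - sqrt(5)/2) + 2*(sqrt(5)/2 + 3/2)*conj(-sqrt(5)/2 - 1/2) + 5*(0)*conj(0) + 5*(0)*conj(0)]
      = (1/20)[(8) + (-8) + (4 + 2*sqrt(5)) + (-4 + 2*sqrt(5)) + (4 - 2*sqrt(5)) + (-2*sqrt(5) - 4) + (0) + (0)] = 0/20 = 0
  <chi_5*chi_5, chi_6> = (1/20)[1*(4)*conj(2) + 1*(4)*conj(2) + 2*(sqrt(5)/2 + 3/2)*conj(-1/2 + sqrt(5)/2) + 2*(3/2 - sqrt(5)/2)*conj(-sqrt(5)/2 - 1/2) + 2*(3/2 - sqrt(5)/2)*conj(-sqrt(5)/2 - 1/2) + 2*(sqrt(5)/2 + 3/2)*conj(-1/2 + sqrt(5)/2) + 5*(0)*conj(0) + 5*(0)*conj(0)]
      = (1/20)[(8) + (8) + (1 + sqrt(5)) + (1 - sqrt(5)) + (1 - sqrt(5)) + (1 + sqrt(5)) + (0) + (0)] = 20/20 = 1
  <chi_5*chi_5, chi_7> = (1/20)[1*(4)*conj(2) + 1*(4)*conj(-2) + 2*(sqrt(5)/2 + 3/2)*conj(1/2 - sqrt(5)/2) + 2*(3/2 - sqrt(5)/2)*conj(-sqrt(5)/2 - 1/2) + 2*(3/2 - sqrt(5)/2)*conj(1/2 + sqrt(5)/2) + 2*(sqrt(5)/2 + 3/2)*conj(-1/2 + sqrt(5)/2) + 5*(0)*conj(0) + 5*(0)*conj(0)]
      = (1/20)[(8) + (-8) + (-sqrt(5) - 1) + (1 - sqrt(5)) + (-1 + sqrt(5)) + (1 + sqrt(5)) + (0) + (0)] = 0/20 = 0
  <chi_5*chi_5, chi_8> = (1/20)[1*(4)*conj(2) + 1*(4)*conj(2) + 2*(sqrt(5)/2 + 3/2)*conj(-sqrt(5)/2 - 1/2) + 2*(3/2 - sqrt(5)/2)*conj(-1/2 + sqrt(5)/2) + 2*(3/2 - sqrt(5)/2)*conj(-1/2 + sqrt(5)/2) + 2*(sqrt(5)/2 + 3/2)*conj(-sqrt(5)/2 - 1/2) + 5*(0)*conj(0) + 5*(0)*conj(0)]
      = (1/20)[(8) + (8) + (-2*sqrt(5) - 4) + (-4 + 2*sqrt(5)) + (-4 + 2*sqrt(5)) + (-2*sqrt(5) - 4) + (0) + (0)] = 0/20 = 0
Hence the multiplicities are chi_1: 1, chi_2: 1, chi_6: 1. Dimension check: dim(chi_5)*dim(chi_5) = 2*2 = 4 and sum (mult * dim) = 1*1 + 1*1 + 1*2 = 4.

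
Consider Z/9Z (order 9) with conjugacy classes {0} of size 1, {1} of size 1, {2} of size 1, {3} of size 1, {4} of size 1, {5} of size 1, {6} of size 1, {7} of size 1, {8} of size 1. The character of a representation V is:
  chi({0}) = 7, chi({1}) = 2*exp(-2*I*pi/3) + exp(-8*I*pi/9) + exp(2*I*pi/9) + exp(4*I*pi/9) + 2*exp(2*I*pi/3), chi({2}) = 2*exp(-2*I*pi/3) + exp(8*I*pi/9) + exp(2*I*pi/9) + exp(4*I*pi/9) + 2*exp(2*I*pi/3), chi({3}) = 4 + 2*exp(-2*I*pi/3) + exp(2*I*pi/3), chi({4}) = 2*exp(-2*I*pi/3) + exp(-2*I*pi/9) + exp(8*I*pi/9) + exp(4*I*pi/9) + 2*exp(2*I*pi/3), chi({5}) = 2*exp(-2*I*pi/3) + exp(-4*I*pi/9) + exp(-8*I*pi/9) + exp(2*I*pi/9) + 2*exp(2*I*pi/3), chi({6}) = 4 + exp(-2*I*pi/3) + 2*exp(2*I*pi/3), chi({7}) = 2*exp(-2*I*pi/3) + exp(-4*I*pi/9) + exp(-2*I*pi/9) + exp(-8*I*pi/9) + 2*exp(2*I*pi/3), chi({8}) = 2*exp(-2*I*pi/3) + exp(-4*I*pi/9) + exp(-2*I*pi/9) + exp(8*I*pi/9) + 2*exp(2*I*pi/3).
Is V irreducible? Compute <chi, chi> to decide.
Not irreducible (reducible): <chi, chi> = 11 > 1.

Derivation: <chi, chi> = (1/|G|) sum_C |C| * |chi(C)|^2 = (1/9)[1*|7|^2 + 1*|2*exp(-2*I*pi/3) + exp(-8*I*pi/9) + exp(2*I*pi/9) + exp(4*I*pi/9) + 2*exp(2*I*pi/3)|^2 + 1*|2*exp(-2*I*pi/3) + exp(8*I*pi/9) + exp(2*I*pi/9) + exp(4*I*pi/9) + 2*exp(2*I*pi/3)|^2 + 1*|4 + 2*exp(-2*I*pi/3) + exp(2*I*pi/3)|^2 + 1*|2*exp(-2*I*pi/3) + exp(-2*I*pi/9) + exp(8*I*pi/9) + exp(4*I*pi/9) + 2*exp(2*I*pi/3)|^2 + 1*|2*exp(-2*I*pi/3) + exp(-4*I*pi/9) + exp(-8*I*pi/9) + exp(2*I*pi/9) + 2*exp(2*I*pi/3)|^2 + 1*|4 + exp(-2*I*pi/3) + 2*exp(2*I*pi/3)|^2 + 1*|2*exp(-2*I*pi/3) + exp(-4*I*pi/9) + exp(-2*I*pi/9) + exp(-8*I*pi/9) + 2*exp(2*I*pi/3)|^2 + 1*|2*exp(-2*I*pi/3) + exp(-4*I*pi/9) + exp(-2*I*pi/9) + exp(8*I*pi/9) + 2*exp(2*I*pi/3)|^2]
  = (1/9)[(49) + (11 + 5*exp(-2*I*pi/3) + 4*exp(-4*I*pi/9) + 5*exp(-2*I*pi/9) + 5*exp(-8*I*pi/9) + 5*exp(8*I*pi/9) + 5*exp(2*I*pi/9) + 4*exp(4*I*pi/9) + 5*exp(2*I*pi/3)) + (11 + 5*exp(-4*I*pi/9) + 5*exp(-2*I*pi/3) + 5*exp(-2*I*pi/9) + 4*exp(-8*I*pi/9) + 4*exp(8*I*pi/9) + 5*exp(2*I*pi/9) + 5*exp(2*I*pi/3) + 5*exp(4*I*pi/9)) + (7) + (11 + 5*exp(-4*I*pi/9) + 5*exp(-2*I*pi/3) + 4*exp(-2*I*pi/9) + 5*exp(-8*I*pi/9) + 5*exp(8*I*pi/9) + 4*exp(2*I*pi/9) + 5*exp(2*I*pi/3) + 5*exp(4*I*pi/9)) + (11 + 5*exp(-4*I*pi/9) + 5*exp(-2*I*pi/3) + 4*exp(-2*I*pi/9) + 5*exp(-8*I*pi/9) + 5*exp(8*I*pi/9) + 4*exp(2*I*pi/9) + 5*exp(2*I*pi/3) + 5*exp(4*I*pi/9)) + (7) + (11 + 5*exp(-4*I*pi/9) + 5*exp(-2*I*pi/3) + 5*exp(-2*I*pi/9) + 4*exp(-8*I*pi/9) + 4*exp(8*I*pi/9) + 5*exp(2*I*pi/9) + 5*exp(2*I*pi/3) + 5*exp(4*I*pi/9)) + (11 + 5*exp(-2*I*pi/3) + 4*exp(-4*I*pi/9) + 5*exp(-2*I*pi/9) + 5*exp(-8*I*pi/9) + 5*exp(8*I*pi/9) + 5*exp(2*I*pi/9) + 4*exp(4*I*pi/9) + 5*exp(2*I*pi/3))] = 99/9 = 11.
(Exp terms are combined using exp(i*s)*conj(exp(i*t)) = exp(i*(s-t)), and sums of them are collapsed using the identity that for every m > 1 the m distinct m-th roots of unity sum to 0, e.g. 1 + exp(2*I*pi/3) + exp(-2*I*pi/3) = 0.)
A character is irreducible iff <chi, chi> = 1, so this representation is reducible.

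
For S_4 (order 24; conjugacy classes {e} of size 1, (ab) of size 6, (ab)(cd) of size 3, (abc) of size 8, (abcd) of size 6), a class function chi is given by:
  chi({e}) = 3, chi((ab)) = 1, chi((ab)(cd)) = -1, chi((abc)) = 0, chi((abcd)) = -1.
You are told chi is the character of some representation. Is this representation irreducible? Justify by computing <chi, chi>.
Irreducible: <chi, chi> = 1.

<chi, chi> = (1/|G|) sum_C |C| * |chi(C)|^2 = (1/24)[1*|3|^2 + 6*|1|^2 + 3*|-1|^2 + 8*|0|^2 + 6*|-1|^2]
  = (1/24)[(9) + (6) + (3) + (0) + (6)] = 24/24 = 1.
A character is irreducible iff <chi, chi> = 1, so this representation is irreducible.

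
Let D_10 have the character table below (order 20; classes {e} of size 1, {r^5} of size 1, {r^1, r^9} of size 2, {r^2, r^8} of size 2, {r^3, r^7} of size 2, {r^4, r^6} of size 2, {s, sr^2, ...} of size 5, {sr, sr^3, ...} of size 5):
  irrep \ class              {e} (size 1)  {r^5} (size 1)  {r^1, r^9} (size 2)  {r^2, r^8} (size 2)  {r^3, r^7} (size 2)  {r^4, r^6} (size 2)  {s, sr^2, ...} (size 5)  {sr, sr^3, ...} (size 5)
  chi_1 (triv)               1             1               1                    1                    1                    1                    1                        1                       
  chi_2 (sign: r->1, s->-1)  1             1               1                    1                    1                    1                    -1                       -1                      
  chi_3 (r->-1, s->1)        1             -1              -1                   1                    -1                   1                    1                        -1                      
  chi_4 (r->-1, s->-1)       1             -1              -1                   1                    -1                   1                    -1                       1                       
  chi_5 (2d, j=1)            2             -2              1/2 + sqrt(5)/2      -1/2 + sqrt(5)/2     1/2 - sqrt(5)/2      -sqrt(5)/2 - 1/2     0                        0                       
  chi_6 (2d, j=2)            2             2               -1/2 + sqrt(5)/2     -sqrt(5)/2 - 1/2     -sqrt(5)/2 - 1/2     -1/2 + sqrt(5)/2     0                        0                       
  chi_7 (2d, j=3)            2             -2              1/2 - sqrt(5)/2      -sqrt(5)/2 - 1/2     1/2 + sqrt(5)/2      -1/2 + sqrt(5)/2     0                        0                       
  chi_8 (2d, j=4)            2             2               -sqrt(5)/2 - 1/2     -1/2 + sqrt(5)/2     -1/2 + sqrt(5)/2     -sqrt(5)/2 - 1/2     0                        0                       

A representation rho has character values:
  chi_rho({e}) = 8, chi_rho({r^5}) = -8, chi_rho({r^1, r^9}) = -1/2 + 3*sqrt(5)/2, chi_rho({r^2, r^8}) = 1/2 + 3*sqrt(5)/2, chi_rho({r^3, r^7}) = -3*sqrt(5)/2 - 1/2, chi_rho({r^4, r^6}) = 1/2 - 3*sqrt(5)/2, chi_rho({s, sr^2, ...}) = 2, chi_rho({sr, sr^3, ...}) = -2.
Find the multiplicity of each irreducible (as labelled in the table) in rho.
Multiplicities: chi_1: 0, chi_2: 0, chi_3: 2, chi_4: 0, chi_5: 3, chi_6: 0, chi_7: 0, chi_8: 0.

Derivation: Use <chi_rho, chi> = (1/|G|) sum_C |C| * chi_rho(C) * conj(chi(C)) with |G| = 20 for each irreducible chi in the table:
  <chi_rho, chi_1> = (1/20)[1*(8)*conj(1) + 1*(-8)*conj(1) + 2*(-1/2 + 3*sqrt(5)/2)*conj(1) + 2*(1/2 + 3*sqrt(5)/2)*conj(1) + 2*(-3*sqrt(5)/2 - 1/2)*conj(1) + 2*(1/2 - 3*sqrt(5)/2)*conj(1) + 5*(2)*conj(1) + 5*(-2)*conj(1)]
      = (1/20)[(8) + (-8) + (-1 + 3*sqrt(5)) + (1 + 3*sqrt(5)) + (-3*sqrt(5) - 1) + (1 - 3*sqrt(5)) + (10) + (-10)] = 0/20 = 0
  <chi_rho, chi_2> = (1/20)[1*(8)*conj(1) + 1*(-8)*conj(1) + 2*(-1/2 + 3*sqrt(5)/2)*conj(1) + 2*(1/2 + 3*sqrt(5)/2)*conj(1) + 2*(-3*sqrt(5)/2 - 1/2)*conj(1) + 2*(1/2 - 3*sqrt(5)/2)*conj(1) + 5*(2)*conj(-1) + 5*(-2)*conj(-1)]
      = (1/20)[(8) + (-8) + (-1 + 3*sqrt(5)) + (1 + 3*sqrt(5)) + (-3*sqrt(5) - 1) + (1 - 3*sqrt(5)) + (-10) + (10)] = 0/20 = 0
  <chi_rho, chi_3> = (1/20)[1*(8)*conj(1) + 1*(-8)*conj(-1) + 2*(-1/2 + 3*sqrt(5)/2)*conj(-1) + 2*(1/2 + 3*sqrt(5)/2)*conj(1) + 2*(-3*sqrt(5)/2 - 1/2)*conj(-1) + 2*(1/2 - 3*sqrt(5)/2)*conj(1) + 5*(2)*conj(1) + 5*(-2)*conj(-1)]
      = (1/20)[(8) + (8) + (1 - 3*sqrt(5)) + (1 + 3*sqrt(5)) + (1 + 3*sqrt(5)) + (1 - 3*sqrt(5)) + (10) + (10)] = 40/20 = 2
  <chi_rho, chi_4> = (1/20)[1*(8)*conj(1) + 1*(-8)*conj(-1) + 2*(-1/2 + 3*sqrt(5)/2)*conj(-1) + 2*(1/2 + 3*sqrt(5)/2)*conj(1) + 2*(-3*sqrt(5)/2 - 1/2)*conj(-1) + 2*(1/2 - 3*sqrt(5)/2)*conj(1) + 5*(2)*conj(-1) + 5*(-2)*conj(1)]
      = (1/20)[(8) + (8) + (1 - 3*sqrt(5)) + (1 + 3*sqrt(5)) + (1 + 3*sqrt(5)) + (1 - 3*sqrt(5)) + (-10) + (-10)] = 0/20 = 0
  <chi_rho, chi_5> = (1/20)[1*(8)*conj(2) + 1*(-8)*conj(-2) + 2*(-1/2 + 3*sqrt(5)/2)*conj(1/2 + sqrt(5)/2) + 2*(1/2 + 3*sqrt(5)/2)*conj(-1/2 + sqrt(5)/2) + 2*(-3*sqrt(5)/2 - 1/2)*conj(1/2 - sqrt(5)/2) + 2*(1/2 - 3*sqrt(5)/2)*conj(-sqrt(5)/2 - 1/2) + 5*(2)*conj(0) + 5*(-2)*conj(0)]
      = (1/20)[(16) + (16) + (sqrt(5) + 7) + (7 - sqrt(5)) + (7 - sqrt(5)) + (sqrt(5) + 7) + (0) + (0)] = 60/20 = 3
  <chi_rho, chi_6> = (1/20)[1*(8)*conj(2) + 1*(-8)*conj(2) + 2*(-1/2 + 3*sqrt(5)/2)*conj(-1/2 + sqrt(5)/2) + 2*(1/2 + 3*sqrt(5)/2)*conj(-sqrt(5)/2 - 1/2) + 2*(-3*sqrt(5)/2 - 1/2)*conj(-sqrt(5)/2 - 1/2) + 2*(1/2 - 3*sqrt(5)/2)*conj(-1/2 + sqrt(5)/2) + 5*(2)*conj(0) + 5*(-2)*conj(0)]
      = (1/20)[(16) + (-16) + (8 - 2*sqrt(5)) + (-8 - 2*sqrt(5)) + (2*sqrt(5) + 8) + (-8 + 2*sqrt(5)) + (0) + (0)] = 0/20 = 0
  <chi_rho, chi_7> = (1/20)[1*(8)*conj(2) + 1*(-8)*conj(-2) + 2*(-1/2 + 3*sqrt(5)/2)*conj(1/2 - sqrt(5)/2) + 2*(1/2 + 3*sqrt(5)/2)*conj(-sqrt(5)/2 - 1/2) + 2*(-3*sqrt(5)/2 - 1/2)*conj(1/2 + sqrt(5)/2) + 2*(1/2 - 3*sqrt(5)/2)*conj(-1/2 + sqrt(5)/2) + 5*(2)*conj(0) + 5*(-2)*conj(0)]
      = (1/20)[(16) + (16) + (-8 + 2*sqrt(5)) + (-8 - 2*sqrt(5)) + (-8 - 2*sqrt(5)) + (-8 + 2*sqrt(5)) + (0) + (0)] = 0/20 = 0
  <chi_rho, chi_8> = (1/20)[1*(8)*conj(2) + 1*(-8)*conj(2) + 2*(-1/2 + 3*sqrt(5)/2)*conj(-sqrt(5)/2 - 1/2) + 2*(1/2 + 3*sqrt(5)/2)*conj(-1/2 + sqrt(5)/2) + 2*(-3*sqrt(5)/2 - 1/2)*conj(-1/2 + sqrt(5)/2) + 2*(1/2 - 3*sqrt(5)/2)*conj(-sqrt(5)/2 - 1/2) + 5*(2)*conj(0) + 5*(-2)*conj(0)]
      = (1/20)[(16) + (-16) + (-7 - sqrt(5)) + (7 - sqrt(5)) + (-7 + sqrt(5)) + (sqrt(5) + 7) + (0) + (0)] = 0/20 = 0
Dimension check: dim(rho) = sum (mult * dim) = 0*1 + 0*1 + 2*1 + 0*1 + 3*2 + 0*2 + 0*2 + 0*2 = 8 = chi_rho(e) = 8.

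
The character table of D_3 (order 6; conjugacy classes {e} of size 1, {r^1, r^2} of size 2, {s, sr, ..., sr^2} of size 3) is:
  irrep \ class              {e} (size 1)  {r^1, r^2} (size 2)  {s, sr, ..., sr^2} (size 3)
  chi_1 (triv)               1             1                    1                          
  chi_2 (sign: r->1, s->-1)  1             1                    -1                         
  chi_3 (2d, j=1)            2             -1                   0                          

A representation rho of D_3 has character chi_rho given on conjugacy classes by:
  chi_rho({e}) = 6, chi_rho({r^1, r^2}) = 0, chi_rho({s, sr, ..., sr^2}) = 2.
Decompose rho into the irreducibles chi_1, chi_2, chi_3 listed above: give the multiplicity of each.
Multiplicities: chi_1: 2, chi_2: 0, chi_3: 2.

Justification: Use <chi_rho, chi> = (1/|G|) sum_C |C| * chi_rho(C) * conj(chi(C)) with |G| = 6 for each irreducible chi in the table:
  <chi_rho, chi_1> = (1/6)[1*(6)*conj(1) + 2*(0)*conj(1) + 3*(2)*conj(1)]
      = (1/6)[(6) + (0) + (6)] = 12/6 = 2
  <chi_rho, chi_2> = (1/6)[1*(6)*conj(1) + 2*(0)*conj(1) + 3*(2)*conj(-1)]
      = (1/6)[(6) + (0) + (-6)] = 0/6 = 0
  <chi_rho, chi_3> = (1/6)[1*(6)*conj(2) + 2*(0)*conj(-1) + 3*(2)*conj(0)]
      = (1/6)[(12) + (0) + (0)] = 12/6 = 2
Dimension check: dim(rho) = sum (mult * dim) = 2*1 + 0*1 + 2*2 = 6 = chi_rho(e) = 6.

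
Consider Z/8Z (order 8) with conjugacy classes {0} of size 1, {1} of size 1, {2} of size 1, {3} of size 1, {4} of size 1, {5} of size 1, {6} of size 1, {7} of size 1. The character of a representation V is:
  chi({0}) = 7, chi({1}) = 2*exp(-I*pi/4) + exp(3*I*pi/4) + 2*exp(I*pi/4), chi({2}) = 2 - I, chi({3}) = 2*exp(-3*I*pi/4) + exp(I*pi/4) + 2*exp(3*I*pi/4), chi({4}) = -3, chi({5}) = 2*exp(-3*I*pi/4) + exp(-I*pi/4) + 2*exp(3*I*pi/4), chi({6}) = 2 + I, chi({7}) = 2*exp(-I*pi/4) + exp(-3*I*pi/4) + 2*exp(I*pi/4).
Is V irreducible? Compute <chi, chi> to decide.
Not irreducible (reducible): <chi, chi> = 11 > 1.

Why: <chi, chi> = (1/|G|) sum_C |C| * |chi(C)|^2 = (1/8)[1*|7|^2 + 1*|2*exp(-I*pi/4) + exp(3*I*pi/4) + 2*exp(I*pi/4)|^2 + 1*|2 - I|^2 + 1*|2*exp(-3*I*pi/4) + exp(I*pi/4) + 2*exp(3*I*pi/4)|^2 + 1*|-3|^2 + 1*|2*exp(-3*I*pi/4) + exp(-I*pi/4) + 2*exp(3*I*pi/4)|^2 + 1*|2 + I|^2 + 1*|2*exp(-I*pi/4) + exp(-3*I*pi/4) + 2*exp(I*pi/4)|^2]
  = (1/8)[(49) + (5) + (5) + (5) + (9) + (5) + (5) + (5)] = 88/8 = 11.
(Exp terms are combined using exp(i*s)*conj(exp(i*t)) = exp(i*(s-t)), and sums of them are collapsed using the identity that for every m > 1 the m distinct m-th roots of unity sum to 0, e.g. 1 + exp(2*I*pi/3) + exp(-2*I*pi/3) = 0.)
A character is irreducible iff <chi, chi> = 1, so this representation is reducible.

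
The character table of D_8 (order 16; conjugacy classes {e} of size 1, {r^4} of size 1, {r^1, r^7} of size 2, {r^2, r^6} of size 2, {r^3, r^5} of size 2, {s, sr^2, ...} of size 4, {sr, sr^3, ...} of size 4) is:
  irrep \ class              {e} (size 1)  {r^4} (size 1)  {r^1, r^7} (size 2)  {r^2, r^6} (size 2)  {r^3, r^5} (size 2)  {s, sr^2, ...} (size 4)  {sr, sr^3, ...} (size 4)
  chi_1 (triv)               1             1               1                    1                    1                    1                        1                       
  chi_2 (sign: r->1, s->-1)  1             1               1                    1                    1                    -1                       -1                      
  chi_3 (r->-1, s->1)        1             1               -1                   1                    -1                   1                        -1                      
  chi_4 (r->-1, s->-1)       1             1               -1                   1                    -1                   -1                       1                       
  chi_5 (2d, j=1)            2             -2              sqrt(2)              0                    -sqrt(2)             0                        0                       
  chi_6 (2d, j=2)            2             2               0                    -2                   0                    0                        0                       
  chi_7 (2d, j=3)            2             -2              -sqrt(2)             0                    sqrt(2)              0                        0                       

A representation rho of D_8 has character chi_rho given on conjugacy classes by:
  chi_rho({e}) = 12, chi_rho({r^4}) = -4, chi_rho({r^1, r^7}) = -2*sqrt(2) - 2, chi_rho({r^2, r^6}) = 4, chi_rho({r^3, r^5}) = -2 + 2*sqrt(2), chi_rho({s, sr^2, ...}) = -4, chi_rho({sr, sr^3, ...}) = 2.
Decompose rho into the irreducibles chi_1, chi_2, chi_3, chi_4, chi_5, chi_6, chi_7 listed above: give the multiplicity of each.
Multiplicities: chi_1: 0, chi_2: 1, chi_3: 0, chi_4: 3, chi_5: 1, chi_6: 0, chi_7: 3.

Why: Use <chi_rho, chi> = (1/|G|) sum_C |C| * chi_rho(C) * conj(chi(C)) with |G| = 16 for each irreducible chi in the table:
  <chi_rho, chi_1> = (1/16)[1*(12)*conj(1) + 1*(-4)*conj(1) + 2*(-2*sqrt(2) - 2)*conj(1) + 2*(4)*conj(1) + 2*(-2 + 2*sqrt(2))*conj(1) + 4*(-4)*conj(1) + 4*(2)*conj(1)]
      = (1/16)[(12) + (-4) + (-4*sqrt(2) - 4) + (8) + (-4 + 4*sqrt(2)) + (-16) + (8)] = 0/16 = 0
  <chi_rho, chi_2> = (1/16)[1*(12)*conj(1) + 1*(-4)*conj(1) + 2*(-2*sqrt(2) - 2)*conj(1) + 2*(4)*conj(1) + 2*(-2 + 2*sqrt(2))*conj(1) + 4*(-4)*conj(-1) + 4*(2)*conj(-1)]
      = (1/16)[(12) + (-4) + (-4*sqrt(2) - 4) + (8) + (-4 + 4*sqrt(2)) + (16) + (-8)] = 16/16 = 1
  <chi_rho, chi_3> = (1/16)[1*(12)*conj(1) + 1*(-4)*conj(1) + 2*(-2*sqrt(2) - 2)*conj(-1) + 2*(4)*conj(1) + 2*(-2 + 2*sqrt(2))*conj(-1) + 4*(-4)*conj(1) + 4*(2)*conj(-1)]
      = (1/16)[(12) + (-4) + (4 + 4*sqrt(2)) + (8) + (4 - 4*sqrt(2)) + (-16) + (-8)] = 0/16 = 0
  <chi_rho, chi_4> = (1/16)[1*(12)*conj(1) + 1*(-4)*conj(1) + 2*(-2*sqrt(2) - 2)*conj(-1) + 2*(4)*conj(1) + 2*(-2 + 2*sqrt(2))*conj(-1) + 4*(-4)*conj(-1) + 4*(2)*conj(1)]
      = (1/16)[(12) + (-4) + (4 + 4*sqrt(2)) + (8) + (4 - 4*sqrt(2)) + (16) + (8)] = 48/16 = 3
  <chi_rho, chi_5> = (1/16)[1*(12)*conj(2) + 1*(-4)*conj(-2) + 2*(-2*sqrt(2) - 2)*conj(sqrt(2)) + 2*(4)*conj(0) + 2*(-2 + 2*sqrt(2))*conj(-sqrt(2)) + 4*(-4)*conj(0) + 4*(2)*conj(0)]
      = (1/16)[(24) + (8) + (-8 - 4*sqrt(2)) + (0) + (-8 + 4*sqrt(2)) + (0) + (0)] = 16/16 = 1
  <chi_rho, chi_6> = (1/16)[1*(12)*conj(2) + 1*(-4)*conj(2) + 2*(-2*sqrt(2) - 2)*conj(0) + 2*(4)*conj(-2) + 2*(-2 + 2*sqrt(2))*conj(0) + 4*(-4)*conj(0) + 4*(2)*conj(0)]
      = (1/16)[(24) + (-8) + (0) + (-16) + (0) + (0) + (0)] = 0/16 = 0
  <chi_rho, chi_7> = (1/16)[1*(12)*conj(2) + 1*(-4)*conj(-2) + 2*(-2*sqrt(2) - 2)*conj(-sqrt(2)) + 2*(4)*conj(0) + 2*(-2 + 2*sqrt(2))*conj(sqrt(2)) + 4*(-4)*conj(0) + 4*(2)*conj(0)]
      = (1/16)[(24) + (8) + (4*sqrt(2) + 8) + (0) + (8 - 4*sqrt(2)) + (0) + (0)] = 48/16 = 3
Dimension check: dim(rho) = sum (mult * dim) = 0*1 + 1*1 + 0*1 + 3*1 + 1*2 + 0*2 + 3*2 = 12 = chi_rho(e) = 12.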